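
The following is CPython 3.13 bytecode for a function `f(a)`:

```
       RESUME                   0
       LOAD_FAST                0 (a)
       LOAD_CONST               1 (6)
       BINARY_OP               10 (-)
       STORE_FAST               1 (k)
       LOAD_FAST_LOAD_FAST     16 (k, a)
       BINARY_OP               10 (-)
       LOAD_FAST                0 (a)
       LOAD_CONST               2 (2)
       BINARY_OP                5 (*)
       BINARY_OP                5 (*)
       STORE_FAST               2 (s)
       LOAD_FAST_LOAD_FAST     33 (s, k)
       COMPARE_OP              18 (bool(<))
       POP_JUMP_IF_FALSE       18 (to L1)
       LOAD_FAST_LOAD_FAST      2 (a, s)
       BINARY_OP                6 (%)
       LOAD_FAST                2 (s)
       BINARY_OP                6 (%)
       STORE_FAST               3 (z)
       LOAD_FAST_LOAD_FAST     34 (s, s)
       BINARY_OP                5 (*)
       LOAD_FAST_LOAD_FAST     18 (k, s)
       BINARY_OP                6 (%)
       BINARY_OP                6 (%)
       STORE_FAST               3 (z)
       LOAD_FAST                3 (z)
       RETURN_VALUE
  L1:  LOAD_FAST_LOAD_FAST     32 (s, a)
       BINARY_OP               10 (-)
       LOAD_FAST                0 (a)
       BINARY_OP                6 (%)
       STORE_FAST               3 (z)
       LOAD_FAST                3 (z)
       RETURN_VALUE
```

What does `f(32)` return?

-40

LOAD_FAST a → push 32. Stack: [32]
LOAD_CONST → push 6. Stack: [32, 6]
BINARY_OP - → 32 - 6 = 26. Stack: [26]
STORE_FAST k → k=26. Stack: []
LOAD_FAST_LOAD_FAST k,a → push 26,32. Stack: [26, 32]
BINARY_OP - → 26 - 32 = -6. Stack: [-6]
LOAD_FAST a → push 32. Stack: [-6, 32]
LOAD_CONST → push 2. Stack: [-6, 32, 2]
BINARY_OP * → 32 * 2 = 64. Stack: [-6, 64]
BINARY_OP * → -6 * 64 = -384. Stack: [-384]
STORE_FAST s → s=-384. Stack: []
LOAD_FAST_LOAD_FAST s,k → push -384,26. Stack: [-384, 26]
COMPARE_OP bool(<) → -384 vs 26 = True. Stack: [True]
POP_JUMP_IF_FALSE → pop True; no jump. Stack: []
LOAD_FAST_LOAD_FAST a,s → push 32,-384. Stack: [32, -384]
BINARY_OP % → 32 % -384 = -352. Stack: [-352]
LOAD_FAST s → push -384. Stack: [-352, -384]
BINARY_OP % → -352 % -384 = -352. Stack: [-352]
STORE_FAST z → z=-352. Stack: []
LOAD_FAST_LOAD_FAST s,s → push -384,-384. Stack: [-384, -384]
BINARY_OP * → -384 * -384 = 147456. Stack: [147456]
LOAD_FAST_LOAD_FAST k,s → push 26,-384. Stack: [147456, 26, -384]
BINARY_OP % → 26 % -384 = -358. Stack: [147456, -358]
BINARY_OP % → 147456 % -358 = -40. Stack: [-40]
STORE_FAST z → z=-40. Stack: []
LOAD_FAST z → push -40. Stack: [-40]
RETURN_VALUE → return -40.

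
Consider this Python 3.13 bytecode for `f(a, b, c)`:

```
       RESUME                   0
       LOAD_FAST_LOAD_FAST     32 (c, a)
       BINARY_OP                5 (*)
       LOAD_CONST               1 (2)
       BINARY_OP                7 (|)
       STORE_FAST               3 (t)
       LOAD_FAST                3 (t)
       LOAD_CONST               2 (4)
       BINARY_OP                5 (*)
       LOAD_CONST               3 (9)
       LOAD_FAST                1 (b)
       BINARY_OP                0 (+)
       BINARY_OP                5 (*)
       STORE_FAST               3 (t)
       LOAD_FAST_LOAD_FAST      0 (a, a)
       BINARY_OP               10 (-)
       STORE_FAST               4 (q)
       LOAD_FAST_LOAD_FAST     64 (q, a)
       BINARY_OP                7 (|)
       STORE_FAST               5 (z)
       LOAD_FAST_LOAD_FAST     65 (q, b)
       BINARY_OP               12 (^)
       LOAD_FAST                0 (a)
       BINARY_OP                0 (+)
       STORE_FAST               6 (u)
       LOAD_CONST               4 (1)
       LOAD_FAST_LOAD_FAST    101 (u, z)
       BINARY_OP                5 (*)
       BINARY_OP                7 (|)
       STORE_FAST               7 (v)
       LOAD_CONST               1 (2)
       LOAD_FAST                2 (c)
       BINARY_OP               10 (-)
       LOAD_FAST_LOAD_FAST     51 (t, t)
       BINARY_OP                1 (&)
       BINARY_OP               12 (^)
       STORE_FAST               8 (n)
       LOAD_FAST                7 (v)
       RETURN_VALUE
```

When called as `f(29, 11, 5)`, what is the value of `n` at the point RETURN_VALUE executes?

-11763

LOAD_FAST_LOAD_FAST c,a → push 5,29. Stack: [5, 29]
BINARY_OP * → 5 * 29 = 145. Stack: [145]
LOAD_CONST → push 2. Stack: [145, 2]
BINARY_OP | → 145 | 2 = 147. Stack: [147]
STORE_FAST t → t=147. Stack: []
LOAD_FAST t → push 147. Stack: [147]
LOAD_CONST → push 4. Stack: [147, 4]
BINARY_OP * → 147 * 4 = 588. Stack: [588]
LOAD_CONST → push 9. Stack: [588, 9]
LOAD_FAST b → push 11. Stack: [588, 9, 11]
BINARY_OP + → 9 + 11 = 20. Stack: [588, 20]
BINARY_OP * → 588 * 20 = 11760. Stack: [11760]
STORE_FAST t → t=11760. Stack: []
LOAD_FAST_LOAD_FAST a,a → push 29,29. Stack: [29, 29]
BINARY_OP - → 29 - 29 = 0. Stack: [0]
STORE_FAST q → q=0. Stack: []
LOAD_FAST_LOAD_FAST q,a → push 0,29. Stack: [0, 29]
BINARY_OP | → 0 | 29 = 29. Stack: [29]
STORE_FAST z → z=29. Stack: []
LOAD_FAST_LOAD_FAST q,b → push 0,11. Stack: [0, 11]
BINARY_OP ^ → 0 ^ 11 = 11. Stack: [11]
LOAD_FAST a → push 29. Stack: [11, 29]
BINARY_OP + → 11 + 29 = 40. Stack: [40]
STORE_FAST u → u=40. Stack: []
LOAD_CONST → push 1. Stack: [1]
LOAD_FAST_LOAD_FAST u,z → push 40,29. Stack: [1, 40, 29]
BINARY_OP * → 40 * 29 = 1160. Stack: [1, 1160]
BINARY_OP | → 1 | 1160 = 1161. Stack: [1161]
STORE_FAST v → v=1161. Stack: []
LOAD_CONST → push 2. Stack: [2]
LOAD_FAST c → push 5. Stack: [2, 5]
BINARY_OP - → 2 - 5 = -3. Stack: [-3]
LOAD_FAST_LOAD_FAST t,t → push 11760,11760. Stack: [-3, 11760, 11760]
BINARY_OP & → 11760 & 11760 = 11760. Stack: [-3, 11760]
BINARY_OP ^ → -3 ^ 11760 = -11763. Stack: [-11763]
STORE_FAST n → n=-11763. Stack: []
LOAD_FAST v → push 1161. Stack: [1161]
RETURN_VALUE → return 1161.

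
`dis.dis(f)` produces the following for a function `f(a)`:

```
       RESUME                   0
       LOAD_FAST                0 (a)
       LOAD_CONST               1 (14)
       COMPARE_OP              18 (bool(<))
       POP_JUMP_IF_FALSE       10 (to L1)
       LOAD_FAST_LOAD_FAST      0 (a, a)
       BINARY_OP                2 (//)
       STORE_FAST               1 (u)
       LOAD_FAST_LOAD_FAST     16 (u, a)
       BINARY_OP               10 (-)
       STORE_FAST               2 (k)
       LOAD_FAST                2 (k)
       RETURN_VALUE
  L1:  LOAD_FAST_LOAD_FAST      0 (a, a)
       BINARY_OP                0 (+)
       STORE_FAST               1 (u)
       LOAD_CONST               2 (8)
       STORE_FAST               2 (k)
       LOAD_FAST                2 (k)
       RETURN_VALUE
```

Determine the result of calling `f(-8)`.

LOAD_FAST a → push -8. Stack: [-8]
LOAD_CONST → push 14. Stack: [-8, 14]
COMPARE_OP bool(<) → -8 vs 14 = True. Stack: [True]
POP_JUMP_IF_FALSE → pop True; no jump. Stack: []
LOAD_FAST_LOAD_FAST a,a → push -8,-8. Stack: [-8, -8]
BINARY_OP // → -8 // -8 = 1. Stack: [1]
STORE_FAST u → u=1. Stack: []
LOAD_FAST_LOAD_FAST u,a → push 1,-8. Stack: [1, -8]
BINARY_OP - → 1 - -8 = 9. Stack: [9]
STORE_FAST k → k=9. Stack: []
LOAD_FAST k → push 9. Stack: [9]
RETURN_VALUE → return 9.

9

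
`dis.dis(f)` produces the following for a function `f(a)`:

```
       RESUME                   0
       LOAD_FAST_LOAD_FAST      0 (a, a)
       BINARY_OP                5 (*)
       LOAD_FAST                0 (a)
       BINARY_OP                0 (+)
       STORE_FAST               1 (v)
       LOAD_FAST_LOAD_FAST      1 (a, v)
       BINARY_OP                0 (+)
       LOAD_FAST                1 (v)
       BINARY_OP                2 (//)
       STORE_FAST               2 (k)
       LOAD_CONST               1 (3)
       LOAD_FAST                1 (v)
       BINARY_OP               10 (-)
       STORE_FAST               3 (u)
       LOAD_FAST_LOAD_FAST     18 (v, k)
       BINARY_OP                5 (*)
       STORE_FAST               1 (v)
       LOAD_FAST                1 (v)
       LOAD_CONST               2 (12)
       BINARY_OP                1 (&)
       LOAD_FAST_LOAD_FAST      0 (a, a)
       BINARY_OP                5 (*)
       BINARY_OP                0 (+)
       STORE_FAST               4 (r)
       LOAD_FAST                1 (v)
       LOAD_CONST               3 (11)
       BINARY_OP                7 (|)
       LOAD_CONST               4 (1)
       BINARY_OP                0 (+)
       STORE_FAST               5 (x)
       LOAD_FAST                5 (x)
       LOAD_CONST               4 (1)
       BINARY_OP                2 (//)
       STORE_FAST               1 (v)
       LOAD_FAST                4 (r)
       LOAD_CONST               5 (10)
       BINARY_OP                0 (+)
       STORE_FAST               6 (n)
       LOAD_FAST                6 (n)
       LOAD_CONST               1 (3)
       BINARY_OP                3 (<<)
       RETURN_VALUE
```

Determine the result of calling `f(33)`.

8792

LOAD_FAST_LOAD_FAST a,a → push 33,33. Stack: [33, 33]
BINARY_OP * → 33 * 33 = 1089. Stack: [1089]
LOAD_FAST a → push 33. Stack: [1089, 33]
BINARY_OP + → 1089 + 33 = 1122. Stack: [1122]
STORE_FAST v → v=1122. Stack: []
LOAD_FAST_LOAD_FAST a,v → push 33,1122. Stack: [33, 1122]
BINARY_OP + → 33 + 1122 = 1155. Stack: [1155]
LOAD_FAST v → push 1122. Stack: [1155, 1122]
BINARY_OP // → 1155 // 1122 = 1. Stack: [1]
STORE_FAST k → k=1. Stack: []
LOAD_CONST → push 3. Stack: [3]
LOAD_FAST v → push 1122. Stack: [3, 1122]
BINARY_OP - → 3 - 1122 = -1119. Stack: [-1119]
STORE_FAST u → u=-1119. Stack: []
LOAD_FAST_LOAD_FAST v,k → push 1122,1. Stack: [1122, 1]
BINARY_OP * → 1122 * 1 = 1122. Stack: [1122]
STORE_FAST v → v=1122. Stack: []
LOAD_FAST v → push 1122. Stack: [1122]
LOAD_CONST → push 12. Stack: [1122, 12]
BINARY_OP & → 1122 & 12 = 0. Stack: [0]
LOAD_FAST_LOAD_FAST a,a → push 33,33. Stack: [0, 33, 33]
BINARY_OP * → 33 * 33 = 1089. Stack: [0, 1089]
BINARY_OP + → 0 + 1089 = 1089. Stack: [1089]
STORE_FAST r → r=1089. Stack: []
LOAD_FAST v → push 1122. Stack: [1122]
LOAD_CONST → push 11. Stack: [1122, 11]
BINARY_OP | → 1122 | 11 = 1131. Stack: [1131]
LOAD_CONST → push 1. Stack: [1131, 1]
BINARY_OP + → 1131 + 1 = 1132. Stack: [1132]
STORE_FAST x → x=1132. Stack: []
LOAD_FAST x → push 1132. Stack: [1132]
LOAD_CONST → push 1. Stack: [1132, 1]
BINARY_OP // → 1132 // 1 = 1132. Stack: [1132]
STORE_FAST v → v=1132. Stack: []
LOAD_FAST r → push 1089. Stack: [1089]
LOAD_CONST → push 10. Stack: [1089, 10]
BINARY_OP + → 1089 + 10 = 1099. Stack: [1099]
STORE_FAST n → n=1099. Stack: []
LOAD_FAST n → push 1099. Stack: [1099]
LOAD_CONST → push 3. Stack: [1099, 3]
BINARY_OP << → 1099 << 3 = 8792. Stack: [8792]
RETURN_VALUE → return 8792.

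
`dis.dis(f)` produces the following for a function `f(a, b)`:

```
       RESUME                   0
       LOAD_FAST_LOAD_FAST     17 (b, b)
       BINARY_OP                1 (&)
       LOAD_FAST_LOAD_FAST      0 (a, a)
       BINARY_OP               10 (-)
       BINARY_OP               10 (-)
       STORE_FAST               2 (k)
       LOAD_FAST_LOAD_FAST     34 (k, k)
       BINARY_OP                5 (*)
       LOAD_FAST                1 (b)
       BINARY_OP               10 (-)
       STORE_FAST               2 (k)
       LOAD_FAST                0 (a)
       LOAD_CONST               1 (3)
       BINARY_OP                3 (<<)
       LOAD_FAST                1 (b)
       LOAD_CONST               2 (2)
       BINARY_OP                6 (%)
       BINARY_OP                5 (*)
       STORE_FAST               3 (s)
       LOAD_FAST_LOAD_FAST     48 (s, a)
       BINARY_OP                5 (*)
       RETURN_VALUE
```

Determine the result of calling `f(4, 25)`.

128

LOAD_FAST_LOAD_FAST b,b → push 25,25. Stack: [25, 25]
BINARY_OP & → 25 & 25 = 25. Stack: [25]
LOAD_FAST_LOAD_FAST a,a → push 4,4. Stack: [25, 4, 4]
BINARY_OP - → 4 - 4 = 0. Stack: [25, 0]
BINARY_OP - → 25 - 0 = 25. Stack: [25]
STORE_FAST k → k=25. Stack: []
LOAD_FAST_LOAD_FAST k,k → push 25,25. Stack: [25, 25]
BINARY_OP * → 25 * 25 = 625. Stack: [625]
LOAD_FAST b → push 25. Stack: [625, 25]
BINARY_OP - → 625 - 25 = 600. Stack: [600]
STORE_FAST k → k=600. Stack: []
LOAD_FAST a → push 4. Stack: [4]
LOAD_CONST → push 3. Stack: [4, 3]
BINARY_OP << → 4 << 3 = 32. Stack: [32]
LOAD_FAST b → push 25. Stack: [32, 25]
LOAD_CONST → push 2. Stack: [32, 25, 2]
BINARY_OP % → 25 % 2 = 1. Stack: [32, 1]
BINARY_OP * → 32 * 1 = 32. Stack: [32]
STORE_FAST s → s=32. Stack: []
LOAD_FAST_LOAD_FAST s,a → push 32,4. Stack: [32, 4]
BINARY_OP * → 32 * 4 = 128. Stack: [128]
RETURN_VALUE → return 128.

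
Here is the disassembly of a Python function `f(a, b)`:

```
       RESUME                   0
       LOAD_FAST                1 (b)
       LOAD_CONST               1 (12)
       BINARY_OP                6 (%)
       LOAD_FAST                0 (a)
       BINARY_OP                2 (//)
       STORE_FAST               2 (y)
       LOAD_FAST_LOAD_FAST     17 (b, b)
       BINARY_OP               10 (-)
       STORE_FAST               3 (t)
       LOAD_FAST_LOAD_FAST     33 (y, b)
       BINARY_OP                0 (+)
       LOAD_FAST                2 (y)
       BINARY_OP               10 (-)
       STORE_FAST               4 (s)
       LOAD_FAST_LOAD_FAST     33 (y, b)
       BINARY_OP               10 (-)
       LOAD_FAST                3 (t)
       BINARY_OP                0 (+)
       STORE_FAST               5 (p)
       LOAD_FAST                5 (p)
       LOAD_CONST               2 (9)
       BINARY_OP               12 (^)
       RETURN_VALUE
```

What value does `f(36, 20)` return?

LOAD_FAST b → push 20. Stack: [20]
LOAD_CONST → push 12. Stack: [20, 12]
BINARY_OP % → 20 % 12 = 8. Stack: [8]
LOAD_FAST a → push 36. Stack: [8, 36]
BINARY_OP // → 8 // 36 = 0. Stack: [0]
STORE_FAST y → y=0. Stack: []
LOAD_FAST_LOAD_FAST b,b → push 20,20. Stack: [20, 20]
BINARY_OP - → 20 - 20 = 0. Stack: [0]
STORE_FAST t → t=0. Stack: []
LOAD_FAST_LOAD_FAST y,b → push 0,20. Stack: [0, 20]
BINARY_OP + → 0 + 20 = 20. Stack: [20]
LOAD_FAST y → push 0. Stack: [20, 0]
BINARY_OP - → 20 - 0 = 20. Stack: [20]
STORE_FAST s → s=20. Stack: []
LOAD_FAST_LOAD_FAST y,b → push 0,20. Stack: [0, 20]
BINARY_OP - → 0 - 20 = -20. Stack: [-20]
LOAD_FAST t → push 0. Stack: [-20, 0]
BINARY_OP + → -20 + 0 = -20. Stack: [-20]
STORE_FAST p → p=-20. Stack: []
LOAD_FAST p → push -20. Stack: [-20]
LOAD_CONST → push 9. Stack: [-20, 9]
BINARY_OP ^ → -20 ^ 9 = -27. Stack: [-27]
RETURN_VALUE → return -27.

-27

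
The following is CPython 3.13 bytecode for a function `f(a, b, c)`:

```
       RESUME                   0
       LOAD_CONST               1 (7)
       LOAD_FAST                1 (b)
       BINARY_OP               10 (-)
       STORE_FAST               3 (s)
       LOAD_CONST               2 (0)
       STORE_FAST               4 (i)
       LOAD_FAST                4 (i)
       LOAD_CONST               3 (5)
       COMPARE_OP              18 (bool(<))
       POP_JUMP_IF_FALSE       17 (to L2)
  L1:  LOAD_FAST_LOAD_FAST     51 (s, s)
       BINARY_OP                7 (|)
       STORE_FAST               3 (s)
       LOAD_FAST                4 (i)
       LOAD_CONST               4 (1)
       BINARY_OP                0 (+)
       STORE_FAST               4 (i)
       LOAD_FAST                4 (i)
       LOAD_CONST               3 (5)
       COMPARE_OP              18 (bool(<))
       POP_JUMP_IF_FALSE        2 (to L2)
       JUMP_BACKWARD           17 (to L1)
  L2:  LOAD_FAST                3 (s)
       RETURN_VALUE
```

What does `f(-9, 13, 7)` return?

-6

LOAD_CONST → push 7
LOAD_FAST b → push 13
BINARY_OP - → 7 - 13 = -6
STORE_FAST s → s=-6
LOAD_CONST → push 0
STORE_FAST i → i=0
LOAD_FAST i → push 0
LOAD_CONST → push 5
COMPARE_OP bool(<) → 0 vs 5 = True
POP_JUMP_IF_FALSE → pop True; no jump
LOAD_FAST_LOAD_FAST s,s → push -6,-6
BINARY_OP | → -6 | -6 = -6
STORE_FAST s → s=-6
LOAD_FAST i → push 0
LOAD_CONST → push 1
BINARY_OP + → 0 + 1 = 1
STORE_FAST i → i=1
LOAD_FAST i → push 1
LOAD_CONST → push 5
COMPARE_OP bool(<) → 1 vs 5 = True
POP_JUMP_IF_FALSE → pop True; no jump
LOAD_FAST_LOAD_FAST s,s → push -6,-6
BINARY_OP | → -6 | -6 = -6
STORE_FAST s → s=-6
LOAD_FAST i → push 1
LOAD_CONST → push 1
BINARY_OP + → 1 + 1 = 2
STORE_FAST i → i=2
LOAD_FAST i → push 2
LOAD_CONST → push 5
COMPARE_OP bool(<) → 2 vs 5 = True
POP_JUMP_IF_FALSE → pop True; no jump
LOAD_FAST_LOAD_FAST s,s → push -6,-6
BINARY_OP | → -6 | -6 = -6
STORE_FAST s → s=-6
LOAD_FAST i → push 2
LOAD_CONST → push 1
BINARY_OP + → 2 + 1 = 3
STORE_FAST i → i=3
LOAD_FAST i → push 3
LOAD_CONST → push 5
COMPARE_OP bool(<) → 3 vs 5 = True
POP_JUMP_IF_FALSE → pop True; no jump
LOAD_FAST_LOAD_FAST s,s → push -6,-6
BINARY_OP | → -6 | -6 = -6
STORE_FAST s → s=-6
LOAD_FAST i → push 3
LOAD_CONST → push 1
BINARY_OP + → 3 + 1 = 4
STORE_FAST i → i=4
LOAD_FAST i → push 4
LOAD_CONST → push 5
COMPARE_OP bool(<) → 4 vs 5 = True
POP_JUMP_IF_FALSE → pop True; no jump
LOAD_FAST_LOAD_FAST s,s → push -6,-6
BINARY_OP | → -6 | -6 = -6
STORE_FAST s → s=-6
LOAD_FAST i → push 4
LOAD_CONST → push 1
BINARY_OP + → 4 + 1 = 5
STORE_FAST i → i=5
LOAD_FAST i → push 5
LOAD_CONST → push 5
COMPARE_OP bool(<) → 5 vs 5 = False
POP_JUMP_IF_FALSE → pop False; jump
LOAD_FAST s → push -6
RETURN_VALUE → return -6.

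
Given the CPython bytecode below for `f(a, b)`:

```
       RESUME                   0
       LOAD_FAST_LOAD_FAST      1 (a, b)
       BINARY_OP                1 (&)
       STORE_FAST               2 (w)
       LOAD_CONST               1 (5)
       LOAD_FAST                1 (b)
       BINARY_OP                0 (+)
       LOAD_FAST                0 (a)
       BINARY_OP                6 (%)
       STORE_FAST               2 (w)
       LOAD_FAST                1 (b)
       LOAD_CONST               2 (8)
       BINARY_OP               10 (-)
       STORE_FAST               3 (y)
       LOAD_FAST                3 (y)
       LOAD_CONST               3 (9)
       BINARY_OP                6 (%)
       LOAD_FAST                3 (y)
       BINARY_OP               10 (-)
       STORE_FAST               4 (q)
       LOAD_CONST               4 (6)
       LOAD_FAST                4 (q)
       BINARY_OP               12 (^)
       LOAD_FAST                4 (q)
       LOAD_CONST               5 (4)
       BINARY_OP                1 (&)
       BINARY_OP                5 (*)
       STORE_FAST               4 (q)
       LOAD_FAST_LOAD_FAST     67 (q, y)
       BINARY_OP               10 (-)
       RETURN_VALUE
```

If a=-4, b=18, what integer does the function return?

-70

LOAD_FAST_LOAD_FAST a,b → push -4,18. Stack: [-4, 18]
BINARY_OP & → -4 & 18 = 16. Stack: [16]
STORE_FAST w → w=16. Stack: []
LOAD_CONST → push 5. Stack: [5]
LOAD_FAST b → push 18. Stack: [5, 18]
BINARY_OP + → 5 + 18 = 23. Stack: [23]
LOAD_FAST a → push -4. Stack: [23, -4]
BINARY_OP % → 23 % -4 = -1. Stack: [-1]
STORE_FAST w → w=-1. Stack: []
LOAD_FAST b → push 18. Stack: [18]
LOAD_CONST → push 8. Stack: [18, 8]
BINARY_OP - → 18 - 8 = 10. Stack: [10]
STORE_FAST y → y=10. Stack: []
LOAD_FAST y → push 10. Stack: [10]
LOAD_CONST → push 9. Stack: [10, 9]
BINARY_OP % → 10 % 9 = 1. Stack: [1]
LOAD_FAST y → push 10. Stack: [1, 10]
BINARY_OP - → 1 - 10 = -9. Stack: [-9]
STORE_FAST q → q=-9. Stack: []
LOAD_CONST → push 6. Stack: [6]
LOAD_FAST q → push -9. Stack: [6, -9]
BINARY_OP ^ → 6 ^ -9 = -15. Stack: [-15]
LOAD_FAST q → push -9. Stack: [-15, -9]
LOAD_CONST → push 4. Stack: [-15, -9, 4]
BINARY_OP & → -9 & 4 = 4. Stack: [-15, 4]
BINARY_OP * → -15 * 4 = -60. Stack: [-60]
STORE_FAST q → q=-60. Stack: []
LOAD_FAST_LOAD_FAST q,y → push -60,10. Stack: [-60, 10]
BINARY_OP - → -60 - 10 = -70. Stack: [-70]
RETURN_VALUE → return -70.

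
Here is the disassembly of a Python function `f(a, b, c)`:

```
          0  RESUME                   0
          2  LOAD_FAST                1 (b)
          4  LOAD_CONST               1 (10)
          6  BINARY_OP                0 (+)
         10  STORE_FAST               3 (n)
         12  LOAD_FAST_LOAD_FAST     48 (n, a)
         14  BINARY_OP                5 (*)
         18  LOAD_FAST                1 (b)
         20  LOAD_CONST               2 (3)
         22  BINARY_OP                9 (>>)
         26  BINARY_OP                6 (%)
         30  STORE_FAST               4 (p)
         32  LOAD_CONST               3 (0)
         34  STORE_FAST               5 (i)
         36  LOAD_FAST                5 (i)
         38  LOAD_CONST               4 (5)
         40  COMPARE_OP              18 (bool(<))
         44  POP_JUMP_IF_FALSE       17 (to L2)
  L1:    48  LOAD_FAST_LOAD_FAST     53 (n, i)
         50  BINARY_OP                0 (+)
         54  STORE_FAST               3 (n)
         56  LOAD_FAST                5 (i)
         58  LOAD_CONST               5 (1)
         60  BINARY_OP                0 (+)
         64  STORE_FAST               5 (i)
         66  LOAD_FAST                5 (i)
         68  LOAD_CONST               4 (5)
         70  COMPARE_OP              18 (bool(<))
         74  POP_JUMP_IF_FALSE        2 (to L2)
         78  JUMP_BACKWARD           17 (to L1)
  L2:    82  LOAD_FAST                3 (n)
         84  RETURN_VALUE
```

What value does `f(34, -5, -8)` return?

LOAD_FAST b → push -5
LOAD_CONST → push 10
BINARY_OP + → -5 + 10 = 5
STORE_FAST n → n=5
LOAD_FAST_LOAD_FAST n,a → push 5,34
BINARY_OP * → 5 * 34 = 170
LOAD_FAST b → push -5
LOAD_CONST → push 3
BINARY_OP >> → -5 >> 3 = -1
BINARY_OP % → 170 % -1 = 0
STORE_FAST p → p=0
LOAD_CONST → push 0
STORE_FAST i → i=0
LOAD_FAST i → push 0
LOAD_CONST → push 5
COMPARE_OP bool(<) → 0 vs 5 = True
POP_JUMP_IF_FALSE → pop True; no jump
LOAD_FAST_LOAD_FAST n,i → push 5,0
BINARY_OP + → 5 + 0 = 5
STORE_FAST n → n=5
LOAD_FAST i → push 0
LOAD_CONST → push 1
BINARY_OP + → 0 + 1 = 1
STORE_FAST i → i=1
LOAD_FAST i → push 1
LOAD_CONST → push 5
COMPARE_OP bool(<) → 1 vs 5 = True
POP_JUMP_IF_FALSE → pop True; no jump
LOAD_FAST_LOAD_FAST n,i → push 5,1
BINARY_OP + → 5 + 1 = 6
STORE_FAST n → n=6
LOAD_FAST i → push 1
LOAD_CONST → push 1
BINARY_OP + → 1 + 1 = 2
STORE_FAST i → i=2
LOAD_FAST i → push 2
LOAD_CONST → push 5
COMPARE_OP bool(<) → 2 vs 5 = True
POP_JUMP_IF_FALSE → pop True; no jump
LOAD_FAST_LOAD_FAST n,i → push 6,2
BINARY_OP + → 6 + 2 = 8
STORE_FAST n → n=8
LOAD_FAST i → push 2
LOAD_CONST → push 1
BINARY_OP + → 2 + 1 = 3
STORE_FAST i → i=3
LOAD_FAST i → push 3
LOAD_CONST → push 5
COMPARE_OP bool(<) → 3 vs 5 = True
POP_JUMP_IF_FALSE → pop True; no jump
LOAD_FAST_LOAD_FAST n,i → push 8,3
BINARY_OP + → 8 + 3 = 11
STORE_FAST n → n=11
LOAD_FAST i → push 3
LOAD_CONST → push 1
BINARY_OP + → 3 + 1 = 4
STORE_FAST i → i=4
LOAD_FAST i → push 4
LOAD_CONST → push 5
COMPARE_OP bool(<) → 4 vs 5 = True
POP_JUMP_IF_FALSE → pop True; no jump
LOAD_FAST_LOAD_FAST n,i → push 11,4
BINARY_OP + → 11 + 4 = 15
STORE_FAST n → n=15
LOAD_FAST i → push 4
LOAD_CONST → push 1
BINARY_OP + → 4 + 1 = 5
STORE_FAST i → i=5
LOAD_FAST i → push 5
LOAD_CONST → push 5
COMPARE_OP bool(<) → 5 vs 5 = False
POP_JUMP_IF_FALSE → pop False; jump
LOAD_FAST n → push 15
RETURN_VALUE → return 15.

15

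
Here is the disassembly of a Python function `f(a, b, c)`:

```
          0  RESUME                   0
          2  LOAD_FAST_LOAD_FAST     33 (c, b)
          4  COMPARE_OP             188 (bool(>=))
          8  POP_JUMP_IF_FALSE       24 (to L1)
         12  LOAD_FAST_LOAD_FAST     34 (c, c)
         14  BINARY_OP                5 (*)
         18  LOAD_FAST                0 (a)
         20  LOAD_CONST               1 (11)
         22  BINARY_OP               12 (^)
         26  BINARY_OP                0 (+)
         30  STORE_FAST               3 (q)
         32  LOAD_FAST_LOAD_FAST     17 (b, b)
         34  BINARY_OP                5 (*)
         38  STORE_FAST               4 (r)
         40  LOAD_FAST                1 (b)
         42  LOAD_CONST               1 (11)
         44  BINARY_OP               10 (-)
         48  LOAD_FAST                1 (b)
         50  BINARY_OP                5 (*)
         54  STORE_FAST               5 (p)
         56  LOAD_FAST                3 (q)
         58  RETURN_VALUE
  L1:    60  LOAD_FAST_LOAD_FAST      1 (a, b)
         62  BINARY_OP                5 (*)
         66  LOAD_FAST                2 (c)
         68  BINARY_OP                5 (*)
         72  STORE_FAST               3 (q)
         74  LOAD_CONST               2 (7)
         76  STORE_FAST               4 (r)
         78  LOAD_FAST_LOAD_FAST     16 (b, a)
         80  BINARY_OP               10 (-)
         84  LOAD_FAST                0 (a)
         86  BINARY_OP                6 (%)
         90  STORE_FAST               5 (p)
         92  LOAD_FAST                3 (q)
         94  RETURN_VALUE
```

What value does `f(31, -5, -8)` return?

1240

LOAD_FAST_LOAD_FAST c,b → push -8,-5. Stack: [-8, -5]
COMPARE_OP bool(>=) → -8 vs -5 = False. Stack: [False]
POP_JUMP_IF_FALSE → pop False; jump. Stack: []
LOAD_FAST_LOAD_FAST a,b → push 31,-5. Stack: [31, -5]
BINARY_OP * → 31 * -5 = -155. Stack: [-155]
LOAD_FAST c → push -8. Stack: [-155, -8]
BINARY_OP * → -155 * -8 = 1240. Stack: [1240]
STORE_FAST q → q=1240. Stack: []
LOAD_CONST → push 7. Stack: [7]
STORE_FAST r → r=7. Stack: []
LOAD_FAST_LOAD_FAST b,a → push -5,31. Stack: [-5, 31]
BINARY_OP - → -5 - 31 = -36. Stack: [-36]
LOAD_FAST a → push 31. Stack: [-36, 31]
BINARY_OP % → -36 % 31 = 26. Stack: [26]
STORE_FAST p → p=26. Stack: []
LOAD_FAST q → push 1240. Stack: [1240]
RETURN_VALUE → return 1240.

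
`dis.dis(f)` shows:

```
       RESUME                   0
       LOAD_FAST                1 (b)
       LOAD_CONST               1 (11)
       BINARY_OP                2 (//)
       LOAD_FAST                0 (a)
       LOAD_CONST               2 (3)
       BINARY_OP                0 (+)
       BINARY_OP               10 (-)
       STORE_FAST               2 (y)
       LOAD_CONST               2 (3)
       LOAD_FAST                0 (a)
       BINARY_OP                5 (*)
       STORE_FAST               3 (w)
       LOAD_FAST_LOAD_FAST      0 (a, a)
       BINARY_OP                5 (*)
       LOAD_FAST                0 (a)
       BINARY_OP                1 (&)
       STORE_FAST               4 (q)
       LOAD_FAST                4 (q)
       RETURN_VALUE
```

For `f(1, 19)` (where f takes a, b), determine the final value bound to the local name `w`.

3

LOAD_FAST b → push 19. Stack: [19]
LOAD_CONST → push 11. Stack: [19, 11]
BINARY_OP // → 19 // 11 = 1. Stack: [1]
LOAD_FAST a → push 1. Stack: [1, 1]
LOAD_CONST → push 3. Stack: [1, 1, 3]
BINARY_OP + → 1 + 3 = 4. Stack: [1, 4]
BINARY_OP - → 1 - 4 = -3. Stack: [-3]
STORE_FAST y → y=-3. Stack: []
LOAD_CONST → push 3. Stack: [3]
LOAD_FAST a → push 1. Stack: [3, 1]
BINARY_OP * → 3 * 1 = 3. Stack: [3]
STORE_FAST w → w=3. Stack: []
LOAD_FAST_LOAD_FAST a,a → push 1,1. Stack: [1, 1]
BINARY_OP * → 1 * 1 = 1. Stack: [1]
LOAD_FAST a → push 1. Stack: [1, 1]
BINARY_OP & → 1 & 1 = 1. Stack: [1]
STORE_FAST q → q=1. Stack: []
LOAD_FAST q → push 1. Stack: [1]
RETURN_VALUE → return 1.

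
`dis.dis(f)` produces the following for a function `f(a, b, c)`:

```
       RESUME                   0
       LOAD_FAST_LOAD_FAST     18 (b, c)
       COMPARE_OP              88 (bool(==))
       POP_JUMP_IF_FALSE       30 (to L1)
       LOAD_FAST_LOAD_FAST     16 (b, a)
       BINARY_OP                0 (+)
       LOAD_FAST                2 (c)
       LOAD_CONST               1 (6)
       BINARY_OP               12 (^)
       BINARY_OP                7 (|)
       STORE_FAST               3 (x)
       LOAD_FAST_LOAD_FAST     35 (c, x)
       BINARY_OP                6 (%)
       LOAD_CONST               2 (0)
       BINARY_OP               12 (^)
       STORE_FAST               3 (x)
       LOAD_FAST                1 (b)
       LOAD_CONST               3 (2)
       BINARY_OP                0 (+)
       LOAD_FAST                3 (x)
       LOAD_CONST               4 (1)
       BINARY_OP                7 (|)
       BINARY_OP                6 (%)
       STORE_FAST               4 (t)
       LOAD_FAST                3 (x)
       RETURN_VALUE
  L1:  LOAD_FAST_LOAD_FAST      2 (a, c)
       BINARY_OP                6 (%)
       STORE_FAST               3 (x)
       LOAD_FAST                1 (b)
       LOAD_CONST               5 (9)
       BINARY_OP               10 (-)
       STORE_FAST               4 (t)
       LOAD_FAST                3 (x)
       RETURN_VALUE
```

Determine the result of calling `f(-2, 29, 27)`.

LOAD_FAST_LOAD_FAST b,c → push 29,27. Stack: [29, 27]
COMPARE_OP bool(==) → 29 vs 27 = False. Stack: [False]
POP_JUMP_IF_FALSE → pop False; jump. Stack: []
LOAD_FAST_LOAD_FAST a,c → push -2,27. Stack: [-2, 27]
BINARY_OP % → -2 % 27 = 25. Stack: [25]
STORE_FAST x → x=25. Stack: []
LOAD_FAST b → push 29. Stack: [29]
LOAD_CONST → push 9. Stack: [29, 9]
BINARY_OP - → 29 - 9 = 20. Stack: [20]
STORE_FAST t → t=20. Stack: []
LOAD_FAST x → push 25. Stack: [25]
RETURN_VALUE → return 25.

25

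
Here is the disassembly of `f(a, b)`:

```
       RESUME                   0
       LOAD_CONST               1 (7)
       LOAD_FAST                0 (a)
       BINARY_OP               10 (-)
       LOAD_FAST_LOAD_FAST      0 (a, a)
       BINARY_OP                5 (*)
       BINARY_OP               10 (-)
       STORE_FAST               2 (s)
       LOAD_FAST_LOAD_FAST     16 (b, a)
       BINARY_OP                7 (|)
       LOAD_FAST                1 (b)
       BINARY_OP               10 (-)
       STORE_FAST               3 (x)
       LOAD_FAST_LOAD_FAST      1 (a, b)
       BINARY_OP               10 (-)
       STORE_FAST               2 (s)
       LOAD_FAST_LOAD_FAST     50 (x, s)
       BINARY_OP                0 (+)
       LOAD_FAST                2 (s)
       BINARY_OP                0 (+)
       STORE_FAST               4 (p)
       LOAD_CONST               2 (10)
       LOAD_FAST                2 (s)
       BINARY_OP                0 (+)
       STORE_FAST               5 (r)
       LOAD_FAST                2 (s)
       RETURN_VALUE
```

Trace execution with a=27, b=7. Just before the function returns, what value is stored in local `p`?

64

LOAD_CONST → push 7. Stack: [7]
LOAD_FAST a → push 27. Stack: [7, 27]
BINARY_OP - → 7 - 27 = -20. Stack: [-20]
LOAD_FAST_LOAD_FAST a,a → push 27,27. Stack: [-20, 27, 27]
BINARY_OP * → 27 * 27 = 729. Stack: [-20, 729]
BINARY_OP - → -20 - 729 = -749. Stack: [-749]
STORE_FAST s → s=-749. Stack: []
LOAD_FAST_LOAD_FAST b,a → push 7,27. Stack: [7, 27]
BINARY_OP | → 7 | 27 = 31. Stack: [31]
LOAD_FAST b → push 7. Stack: [31, 7]
BINARY_OP - → 31 - 7 = 24. Stack: [24]
STORE_FAST x → x=24. Stack: []
LOAD_FAST_LOAD_FAST a,b → push 27,7. Stack: [27, 7]
BINARY_OP - → 27 - 7 = 20. Stack: [20]
STORE_FAST s → s=20. Stack: []
LOAD_FAST_LOAD_FAST x,s → push 24,20. Stack: [24, 20]
BINARY_OP + → 24 + 20 = 44. Stack: [44]
LOAD_FAST s → push 20. Stack: [44, 20]
BINARY_OP + → 44 + 20 = 64. Stack: [64]
STORE_FAST p → p=64. Stack: []
LOAD_CONST → push 10. Stack: [10]
LOAD_FAST s → push 20. Stack: [10, 20]
BINARY_OP + → 10 + 20 = 30. Stack: [30]
STORE_FAST r → r=30. Stack: []
LOAD_FAST s → push 20. Stack: [20]
RETURN_VALUE → return 20.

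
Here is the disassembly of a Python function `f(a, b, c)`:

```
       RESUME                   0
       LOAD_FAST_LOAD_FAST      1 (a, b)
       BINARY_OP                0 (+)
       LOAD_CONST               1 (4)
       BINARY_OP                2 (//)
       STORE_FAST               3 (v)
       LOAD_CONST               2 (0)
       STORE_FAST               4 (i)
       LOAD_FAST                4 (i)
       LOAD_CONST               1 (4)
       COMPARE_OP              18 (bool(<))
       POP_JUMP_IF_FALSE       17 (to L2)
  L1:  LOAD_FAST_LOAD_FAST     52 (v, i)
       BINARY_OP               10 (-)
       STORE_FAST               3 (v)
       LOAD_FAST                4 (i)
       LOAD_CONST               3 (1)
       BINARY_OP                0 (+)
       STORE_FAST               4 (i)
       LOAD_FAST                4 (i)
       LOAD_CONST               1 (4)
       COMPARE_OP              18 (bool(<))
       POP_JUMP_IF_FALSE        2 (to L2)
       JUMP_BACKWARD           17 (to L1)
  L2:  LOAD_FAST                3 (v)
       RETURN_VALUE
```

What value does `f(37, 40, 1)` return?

13

LOAD_FAST_LOAD_FAST a,b → push 37,40. Stack: [37, 40]
BINARY_OP + → 37 + 40 = 77. Stack: [77]
LOAD_CONST → push 4. Stack: [77, 4]
BINARY_OP // → 77 // 4 = 19. Stack: [19]
STORE_FAST v → v=19. Stack: []
LOAD_CONST → push 0. Stack: [0]
STORE_FAST i → i=0. Stack: []
LOAD_FAST i → push 0. Stack: [0]
LOAD_CONST → push 4. Stack: [0, 4]
COMPARE_OP bool(<) → 0 vs 4 = True. Stack: [True]
POP_JUMP_IF_FALSE → pop True; no jump. Stack: []
LOAD_FAST_LOAD_FAST v,i → push 19,0. Stack: [19, 0]
BINARY_OP - → 19 - 0 = 19. Stack: [19]
STORE_FAST v → v=19. Stack: []
LOAD_FAST i → push 0. Stack: [0]
LOAD_CONST → push 1. Stack: [0, 1]
BINARY_OP + → 0 + 1 = 1. Stack: [1]
STORE_FAST i → i=1. Stack: []
LOAD_FAST i → push 1. Stack: [1]
LOAD_CONST → push 4. Stack: [1, 4]
COMPARE_OP bool(<) → 1 vs 4 = True. Stack: [True]
POP_JUMP_IF_FALSE → pop True; no jump. Stack: []
LOAD_FAST_LOAD_FAST v,i → push 19,1. Stack: [19, 1]
BINARY_OP - → 19 - 1 = 18. Stack: [18]
STORE_FAST v → v=18. Stack: []
LOAD_FAST i → push 1. Stack: [1]
LOAD_CONST → push 1. Stack: [1, 1]
BINARY_OP + → 1 + 1 = 2. Stack: [2]
STORE_FAST i → i=2. Stack: []
LOAD_FAST i → push 2. Stack: [2]
LOAD_CONST → push 4. Stack: [2, 4]
COMPARE_OP bool(<) → 2 vs 4 = True. Stack: [True]
POP_JUMP_IF_FALSE → pop True; no jump. Stack: []
LOAD_FAST_LOAD_FAST v,i → push 18,2. Stack: [18, 2]
BINARY_OP - → 18 - 2 = 16. Stack: [16]
STORE_FAST v → v=16. Stack: []
LOAD_FAST i → push 2. Stack: [2]
LOAD_CONST → push 1. Stack: [2, 1]
BINARY_OP + → 2 + 1 = 3. Stack: [3]
STORE_FAST i → i=3. Stack: []
LOAD_FAST i → push 3. Stack: [3]
LOAD_CONST → push 4. Stack: [3, 4]
COMPARE_OP bool(<) → 3 vs 4 = True. Stack: [True]
POP_JUMP_IF_FALSE → pop True; no jump. Stack: []
LOAD_FAST_LOAD_FAST v,i → push 16,3. Stack: [16, 3]
BINARY_OP - → 16 - 3 = 13. Stack: [13]
STORE_FAST v → v=13. Stack: []
LOAD_FAST i → push 3. Stack: [3]
LOAD_CONST → push 1. Stack: [3, 1]
BINARY_OP + → 3 + 1 = 4. Stack: [4]
STORE_FAST i → i=4. Stack: []
LOAD_FAST i → push 4. Stack: [4]
LOAD_CONST → push 4. Stack: [4, 4]
COMPARE_OP bool(<) → 4 vs 4 = False. Stack: [False]
POP_JUMP_IF_FALSE → pop False; jump. Stack: []
LOAD_FAST v → push 13. Stack: [13]
RETURN_VALUE → return 13.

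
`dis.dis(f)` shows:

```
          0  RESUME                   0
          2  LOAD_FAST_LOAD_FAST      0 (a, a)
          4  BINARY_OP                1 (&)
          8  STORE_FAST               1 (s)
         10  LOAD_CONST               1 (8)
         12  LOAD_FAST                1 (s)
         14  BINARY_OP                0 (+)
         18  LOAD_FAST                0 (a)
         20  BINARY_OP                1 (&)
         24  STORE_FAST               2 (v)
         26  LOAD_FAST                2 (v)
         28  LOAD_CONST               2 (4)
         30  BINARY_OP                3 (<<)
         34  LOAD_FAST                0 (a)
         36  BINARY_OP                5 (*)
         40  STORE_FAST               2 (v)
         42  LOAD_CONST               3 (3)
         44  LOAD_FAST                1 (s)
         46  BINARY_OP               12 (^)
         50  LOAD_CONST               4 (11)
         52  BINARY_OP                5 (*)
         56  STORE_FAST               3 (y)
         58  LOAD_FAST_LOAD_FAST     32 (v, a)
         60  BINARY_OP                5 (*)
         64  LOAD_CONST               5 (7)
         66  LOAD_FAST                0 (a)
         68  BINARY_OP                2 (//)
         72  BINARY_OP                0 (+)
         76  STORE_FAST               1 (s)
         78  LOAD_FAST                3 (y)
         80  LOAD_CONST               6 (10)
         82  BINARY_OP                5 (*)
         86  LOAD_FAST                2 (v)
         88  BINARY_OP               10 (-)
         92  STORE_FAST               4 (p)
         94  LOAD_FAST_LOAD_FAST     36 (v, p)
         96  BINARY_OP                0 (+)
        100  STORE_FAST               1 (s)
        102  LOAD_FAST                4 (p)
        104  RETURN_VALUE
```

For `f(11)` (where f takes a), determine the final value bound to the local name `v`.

528

LOAD_FAST_LOAD_FAST a,a → push 11,11. Stack: [11, 11]
BINARY_OP & → 11 & 11 = 11. Stack: [11]
STORE_FAST s → s=11. Stack: []
LOAD_CONST → push 8. Stack: [8]
LOAD_FAST s → push 11. Stack: [8, 11]
BINARY_OP + → 8 + 11 = 19. Stack: [19]
LOAD_FAST a → push 11. Stack: [19, 11]
BINARY_OP & → 19 & 11 = 3. Stack: [3]
STORE_FAST v → v=3. Stack: []
LOAD_FAST v → push 3. Stack: [3]
LOAD_CONST → push 4. Stack: [3, 4]
BINARY_OP << → 3 << 4 = 48. Stack: [48]
LOAD_FAST a → push 11. Stack: [48, 11]
BINARY_OP * → 48 * 11 = 528. Stack: [528]
STORE_FAST v → v=528. Stack: []
LOAD_CONST → push 3. Stack: [3]
LOAD_FAST s → push 11. Stack: [3, 11]
BINARY_OP ^ → 3 ^ 11 = 8. Stack: [8]
LOAD_CONST → push 11. Stack: [8, 11]
BINARY_OP * → 8 * 11 = 88. Stack: [88]
STORE_FAST y → y=88. Stack: []
LOAD_FAST_LOAD_FAST v,a → push 528,11. Stack: [528, 11]
BINARY_OP * → 528 * 11 = 5808. Stack: [5808]
LOAD_CONST → push 7. Stack: [5808, 7]
LOAD_FAST a → push 11. Stack: [5808, 7, 11]
BINARY_OP // → 7 // 11 = 0. Stack: [5808, 0]
BINARY_OP + → 5808 + 0 = 5808. Stack: [5808]
STORE_FAST s → s=5808. Stack: []
LOAD_FAST y → push 88. Stack: [88]
LOAD_CONST → push 10. Stack: [88, 10]
BINARY_OP * → 88 * 10 = 880. Stack: [880]
LOAD_FAST v → push 528. Stack: [880, 528]
BINARY_OP - → 880 - 528 = 352. Stack: [352]
STORE_FAST p → p=352. Stack: []
LOAD_FAST_LOAD_FAST v,p → push 528,352. Stack: [528, 352]
BINARY_OP + → 528 + 352 = 880. Stack: [880]
STORE_FAST s → s=880. Stack: []
LOAD_FAST p → push 352. Stack: [352]
RETURN_VALUE → return 352.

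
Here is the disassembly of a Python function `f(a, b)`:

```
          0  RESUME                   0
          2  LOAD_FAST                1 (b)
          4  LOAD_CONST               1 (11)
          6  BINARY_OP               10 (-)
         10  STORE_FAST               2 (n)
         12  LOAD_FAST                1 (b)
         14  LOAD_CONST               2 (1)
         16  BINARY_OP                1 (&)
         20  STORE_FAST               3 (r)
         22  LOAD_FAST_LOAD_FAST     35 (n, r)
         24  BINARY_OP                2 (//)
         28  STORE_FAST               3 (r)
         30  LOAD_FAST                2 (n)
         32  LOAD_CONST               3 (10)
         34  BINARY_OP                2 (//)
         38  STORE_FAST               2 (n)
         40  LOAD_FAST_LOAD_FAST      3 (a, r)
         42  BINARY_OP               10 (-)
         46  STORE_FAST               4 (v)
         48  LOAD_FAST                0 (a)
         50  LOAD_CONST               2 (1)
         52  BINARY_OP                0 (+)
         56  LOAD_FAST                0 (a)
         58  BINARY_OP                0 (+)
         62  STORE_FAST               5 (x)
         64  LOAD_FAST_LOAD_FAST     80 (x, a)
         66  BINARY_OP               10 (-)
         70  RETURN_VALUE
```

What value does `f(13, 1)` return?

14

LOAD_FAST b → push 1. Stack: [1]
LOAD_CONST → push 11. Stack: [1, 11]
BINARY_OP - → 1 - 11 = -10. Stack: [-10]
STORE_FAST n → n=-10. Stack: []
LOAD_FAST b → push 1. Stack: [1]
LOAD_CONST → push 1. Stack: [1, 1]
BINARY_OP & → 1 & 1 = 1. Stack: [1]
STORE_FAST r → r=1. Stack: []
LOAD_FAST_LOAD_FAST n,r → push -10,1. Stack: [-10, 1]
BINARY_OP // → -10 // 1 = -10. Stack: [-10]
STORE_FAST r → r=-10. Stack: []
LOAD_FAST n → push -10. Stack: [-10]
LOAD_CONST → push 10. Stack: [-10, 10]
BINARY_OP // → -10 // 10 = -1. Stack: [-1]
STORE_FAST n → n=-1. Stack: []
LOAD_FAST_LOAD_FAST a,r → push 13,-10. Stack: [13, -10]
BINARY_OP - → 13 - -10 = 23. Stack: [23]
STORE_FAST v → v=23. Stack: []
LOAD_FAST a → push 13. Stack: [13]
LOAD_CONST → push 1. Stack: [13, 1]
BINARY_OP + → 13 + 1 = 14. Stack: [14]
LOAD_FAST a → push 13. Stack: [14, 13]
BINARY_OP + → 14 + 13 = 27. Stack: [27]
STORE_FAST x → x=27. Stack: []
LOAD_FAST_LOAD_FAST x,a → push 27,13. Stack: [27, 13]
BINARY_OP - → 27 - 13 = 14. Stack: [14]
RETURN_VALUE → return 14.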